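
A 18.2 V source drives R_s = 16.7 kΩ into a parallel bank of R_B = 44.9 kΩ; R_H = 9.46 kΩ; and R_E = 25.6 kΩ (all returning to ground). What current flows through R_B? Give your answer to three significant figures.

I ≈ 0.107 mA

Combine the parallel branches: R_p = (1/44.9 + 1/9.46 + 1/25.6)⁻¹ = 5.987 kΩ.
V_A by voltage divider: V_A = 18.2 × 5.987/(16.7 + 5.987) = 4.803 V.
I(R_B) = V_A / R_B = 4.803/44.9 = 0.1070 mA.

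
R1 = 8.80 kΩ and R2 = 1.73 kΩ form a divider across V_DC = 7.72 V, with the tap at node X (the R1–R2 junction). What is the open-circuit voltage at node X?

V_th ≈ 1.27 V

With X open, the divider is unloaded: V_th = 7.72 × 1.73/10.53 = 1.268 V.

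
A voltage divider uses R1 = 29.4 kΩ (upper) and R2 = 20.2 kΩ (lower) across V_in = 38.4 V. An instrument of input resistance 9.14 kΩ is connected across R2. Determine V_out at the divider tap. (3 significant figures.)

The load sits in parallel with R2, giving an effective lower resistance R2' = R2·R_L/(R2+R_L) = 6.293 kΩ.
Now apply the divider: V_out = 38.4 × 0.1763 = 6.770 V.

V_out ≈ 6.77 V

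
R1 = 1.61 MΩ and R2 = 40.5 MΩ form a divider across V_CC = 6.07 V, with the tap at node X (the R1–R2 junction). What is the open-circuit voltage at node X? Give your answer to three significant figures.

V_th ≈ 5.84 V

V_th is the unloaded tap voltage: V_CC · R2/(R1+R2) = 6.07 × 0.9618 = 5.838 V.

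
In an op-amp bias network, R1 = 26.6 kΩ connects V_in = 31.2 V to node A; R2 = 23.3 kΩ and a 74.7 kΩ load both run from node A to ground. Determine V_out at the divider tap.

The load sits in parallel with R2, giving an effective lower resistance R2' = R2·R_L/(R2+R_L) = 17.76 kΩ.
Voltage divider with the loaded lower leg: V_out = 31.2 × 17.76/(26.6 + 17.76) = 31.2 × 0.4004 = 12.49 V.
(Unloaded it would be 14.6 V; the load pulls it down.)

V_out ≈ 12.5 V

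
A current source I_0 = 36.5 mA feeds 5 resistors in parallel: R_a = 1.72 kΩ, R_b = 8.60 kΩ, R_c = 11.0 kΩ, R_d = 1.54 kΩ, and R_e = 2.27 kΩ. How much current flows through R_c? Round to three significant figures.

Conductances: ΣG = 1/1.72 + 1/8.60 + 1/11.0 + 1/1.54 + 1/2.27 = 1.878 (1/kΩ).
By the current-divider rule, I = I_0 · G_k/ΣG = 36.5 × 0.04840 = 1.766 mA.

I ≈ 1.77 mA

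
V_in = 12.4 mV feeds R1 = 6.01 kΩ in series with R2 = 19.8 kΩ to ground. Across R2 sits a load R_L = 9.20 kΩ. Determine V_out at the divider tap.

R2 ‖ R_L = (19.8 × 9.20)/(19.8 + 9.20) = 6.281 kΩ.
Voltage divider with the loaded lower leg: V_out = 12.4 × 6.281/(6.01 + 6.281) = 12.4 × 0.5110 = 6.337 mV.

V_out ≈ 6.34 mV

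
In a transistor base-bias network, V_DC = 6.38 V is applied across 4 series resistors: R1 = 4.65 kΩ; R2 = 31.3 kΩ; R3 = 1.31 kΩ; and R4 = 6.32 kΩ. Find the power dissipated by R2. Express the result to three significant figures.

P ≈ 0.671 mW

Series current I = V_DC/ΣR = 6.38/43.58 = 0.1464 mA.
P = I²R = 0.02143 × 31.3 = 0.6708 mW.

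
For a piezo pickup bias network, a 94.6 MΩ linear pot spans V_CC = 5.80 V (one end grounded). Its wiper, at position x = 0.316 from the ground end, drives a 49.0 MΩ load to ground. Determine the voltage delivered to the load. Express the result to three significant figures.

Split the track: R_lower = x·R_p = 29.89 MΩ, R_upper = (1−x)·R_p = 64.71 MΩ.
R_L loads the lower segment: effective lower R = 18.57 MΩ.
Loaded-divider output: V_out = 5.80 × 0.2230 = 1.293 V.

V_out ≈ 1.29 V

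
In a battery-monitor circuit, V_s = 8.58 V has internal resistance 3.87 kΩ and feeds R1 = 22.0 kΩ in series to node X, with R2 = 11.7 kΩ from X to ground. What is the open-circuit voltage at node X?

R1' = 3.87 + 22.0 = 25.87 kΩ (source resistance + R1).
V_th is the unloaded tap voltage: V_s · R2/(R1'+R2) = 8.58 × 0.3114 = 2.672 V.

V_th ≈ 2.67 V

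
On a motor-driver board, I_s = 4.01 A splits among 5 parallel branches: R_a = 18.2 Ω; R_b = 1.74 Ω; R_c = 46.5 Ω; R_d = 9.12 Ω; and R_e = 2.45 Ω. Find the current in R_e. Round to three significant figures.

I ≈ 1.40 A

Conductances: ΣG = 1/18.2 + 1/1.74 + 1/46.5 + 1/9.12 + 1/2.45 = 1.169 (1/Ω).
Current divider: I(R_e) = I_s · G_k/ΣG = 4.01 × (0.4082/1.169) = 4.01 × 0.3492 = 1.400 A.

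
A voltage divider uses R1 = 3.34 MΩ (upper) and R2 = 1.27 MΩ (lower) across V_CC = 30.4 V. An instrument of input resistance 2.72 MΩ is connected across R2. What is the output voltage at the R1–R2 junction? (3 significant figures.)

V_out ≈ 6.26 V

The load sits in parallel with R2, giving an effective lower resistance R2' = R2·R_L/(R2+R_L) = 0.8658 MΩ.
Voltage divider with the loaded lower leg: V_out = 30.4 × 0.8658/(3.34 + 0.8658) = 30.4 × 0.2059 = 6.258 V.
(Unloaded it would be 8.37 V; the load pulls it down.)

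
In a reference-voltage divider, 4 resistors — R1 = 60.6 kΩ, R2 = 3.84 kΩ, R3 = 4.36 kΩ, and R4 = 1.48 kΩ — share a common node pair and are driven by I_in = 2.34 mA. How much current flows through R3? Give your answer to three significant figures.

Total conductance ΣG = 1/60.6 + 1/3.84 + 1/4.36 + 1/1.48 = 1.182 (units of 1/kΩ).
By the current-divider rule, I = I_in · G_k/ΣG = 2.34 × 0.1941 = 0.4541 mA.

I ≈ 0.454 mA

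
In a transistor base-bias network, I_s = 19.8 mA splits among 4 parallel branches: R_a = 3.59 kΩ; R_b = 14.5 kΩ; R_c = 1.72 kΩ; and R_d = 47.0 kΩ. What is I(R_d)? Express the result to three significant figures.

Conductances: ΣG = 1/3.59 + 1/14.5 + 1/1.72 + 1/47.0 = 0.9502 (1/kΩ).
By the current-divider rule, I = I_s · G_k/ΣG = 19.8 × 0.02239 = 0.4434 mA.

I ≈ 0.443 mA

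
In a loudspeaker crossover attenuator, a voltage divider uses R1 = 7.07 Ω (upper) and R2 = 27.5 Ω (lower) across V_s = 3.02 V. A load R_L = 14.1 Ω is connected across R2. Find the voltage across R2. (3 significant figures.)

V_out ≈ 1.72 V

R2 ‖ R_L = (27.5 × 14.1)/(27.5 + 14.1) = 9.321 Ω.
Then V_out = V_s · R2'/(R1 + R2') = 3.02 × 9.321/16.39 = 1.717 V.
(Unloaded it would be 2.40 V; the load pulls it down.)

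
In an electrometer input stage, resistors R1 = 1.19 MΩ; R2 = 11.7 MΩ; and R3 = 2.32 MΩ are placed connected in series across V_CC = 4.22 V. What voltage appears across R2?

ΣR = 1.19 + 11.7 + 2.32 = 15.21 MΩ.
By the voltage-divider rule, V = 4.22 × 11.70/15.21 = 3.246 V.

V ≈ 3.25 V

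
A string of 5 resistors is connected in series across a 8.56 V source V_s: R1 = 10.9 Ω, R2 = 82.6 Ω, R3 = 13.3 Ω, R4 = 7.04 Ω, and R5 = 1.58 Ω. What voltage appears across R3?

V ≈ 0.986 V

Total series resistance ΣR = 10.9 + 82.6 + 13.3 + 7.04 + 1.58 = 115.4 Ω.
V = V_s · R/ΣR = 8.56 × 0.1152 = 0.9864 V.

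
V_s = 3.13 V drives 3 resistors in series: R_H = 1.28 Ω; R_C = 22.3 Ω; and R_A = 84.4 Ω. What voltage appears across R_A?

V ≈ 2.45 V

Series total: ΣR = 1.28 + 22.3 + 84.4 = 108.0 Ω.
By the voltage-divider rule, V = 3.13 × 84.40/108.0 = 2.446 V.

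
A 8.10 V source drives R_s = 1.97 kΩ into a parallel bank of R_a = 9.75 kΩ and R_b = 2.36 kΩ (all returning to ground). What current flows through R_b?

Parallel bank: R_p = 1/(1/9.75 + 1/2.36) = 1.900 kΩ.
V_A by voltage divider: V_A = 8.10 × 1.900/(1.97 + 1.900) = 3.977 V.
I(R_b) = V_A / R_b = 3.977/2.36 = 1.685 mA.

I ≈ 1.69 mA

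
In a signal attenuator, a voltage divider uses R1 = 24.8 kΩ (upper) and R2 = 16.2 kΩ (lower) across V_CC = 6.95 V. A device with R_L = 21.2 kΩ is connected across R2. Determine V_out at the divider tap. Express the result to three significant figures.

First combine the lower leg with the load: R2 ‖ R_L = 9.183 kΩ.
Voltage divider with the loaded lower leg: V_out = 6.95 × 9.183/(24.8 + 9.183) = 6.95 × 0.2702 = 1.878 V.
(Unloaded it would be 2.75 V; the load pulls it down.)

V_out ≈ 1.88 V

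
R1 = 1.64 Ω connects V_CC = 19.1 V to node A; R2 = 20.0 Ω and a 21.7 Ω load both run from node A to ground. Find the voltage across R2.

V_out ≈ 16.5 V

R2 ‖ R_L = (20.0 × 21.7)/(20.0 + 21.7) = 10.41 Ω.
Voltage divider with the loaded lower leg: V_out = 19.1 × 10.41/(1.64 + 10.41) = 19.1 × 0.8639 = 16.50 V.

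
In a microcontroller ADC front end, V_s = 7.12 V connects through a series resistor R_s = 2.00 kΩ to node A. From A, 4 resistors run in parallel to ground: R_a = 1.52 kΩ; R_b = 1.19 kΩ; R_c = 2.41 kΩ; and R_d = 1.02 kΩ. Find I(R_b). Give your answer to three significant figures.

I ≈ 0.882 mA

Equivalent of the parallel group: R_p = 0.3456 kΩ.
V_A by voltage divider: V_A = 7.12 × 0.3456/(2.00 + 0.3456) = 1.049 V.
Branch current I = V_A/R_b = 1.049/1.19 = 0.8816 mA.
(Equivalently: I_total = 3.035 mA, then current-divider fraction G_k/ΣG = 0.2904.)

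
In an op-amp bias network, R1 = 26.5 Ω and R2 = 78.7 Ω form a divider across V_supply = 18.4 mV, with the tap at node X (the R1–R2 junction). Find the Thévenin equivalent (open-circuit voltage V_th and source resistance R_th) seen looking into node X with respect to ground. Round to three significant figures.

V_th ≈ 13.8 mV, R_th ≈ 19.8 Ω

Open-circuit (no load on X): V_th = V_supply · R2/(R1 + R2) = 18.4 × 78.7/(26.50 + 78.7) = 13.77 mV.
Zeroing V_supply shorts the top of R1 to ground, so R_th = R1 ‖ R2 = 19.82 Ω.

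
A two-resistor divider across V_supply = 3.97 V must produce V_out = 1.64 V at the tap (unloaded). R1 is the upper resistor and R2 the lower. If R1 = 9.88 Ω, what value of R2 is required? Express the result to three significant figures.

R2 ≈ 6.95 Ω

Required fraction k = V_out/V_supply = 0.4131.
R2 = R1 · 0.4131/(1 − 0.4131) = 6.954 Ω.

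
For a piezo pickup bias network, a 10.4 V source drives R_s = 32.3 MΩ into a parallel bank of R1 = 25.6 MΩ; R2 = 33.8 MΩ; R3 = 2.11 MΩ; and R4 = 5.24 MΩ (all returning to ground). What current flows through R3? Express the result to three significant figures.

Combine the parallel branches: R_p = (1/25.6 + 1/33.8 + 1/2.11 + 1/5.24)⁻¹ = 1.363 MΩ.
V_A by voltage divider: V_A = 10.4 × 1.363/(32.3 + 1.363) = 0.4212 V.
Branch current I = V_A/R3 = 0.4212/2.11 = 0.1996 µA.

I ≈ 0.200 µA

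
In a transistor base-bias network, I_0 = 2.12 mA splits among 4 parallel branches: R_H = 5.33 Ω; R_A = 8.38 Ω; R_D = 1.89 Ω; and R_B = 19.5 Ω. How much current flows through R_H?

I ≈ 0.448 mA

Conductances: ΣG = 1/5.33 + 1/8.38 + 1/1.89 + 1/19.5 = 0.8873 (1/Ω).
R_H takes the fraction G_k/ΣG = 0.1876/0.8873 = 0.2114, so I = 2.12 × 0.2114 = 0.4483 mA.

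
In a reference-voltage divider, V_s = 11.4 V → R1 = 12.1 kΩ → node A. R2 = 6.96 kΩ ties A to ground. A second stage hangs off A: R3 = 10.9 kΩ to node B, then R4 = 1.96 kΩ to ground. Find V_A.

V_A ≈ 3.10 V

Looking into the second stage from A: R3 + R4 = 12.86 kΩ appears in parallel with R2.
R2 ‖ (R3+R4) = 4.516 kΩ.
First divider: V_A = V_s · 4.516/(12.1 + 4.516) = 3.098 V.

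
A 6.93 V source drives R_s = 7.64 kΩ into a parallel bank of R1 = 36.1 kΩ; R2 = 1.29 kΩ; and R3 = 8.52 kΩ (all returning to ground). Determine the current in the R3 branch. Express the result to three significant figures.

I ≈ 0.101 mA

Equivalent of the parallel group: R_p = 1.087 kΩ.
Node voltage V_A = V_DC · R_p/(R_s + R_p) = 6.93 × 0.1245 = 0.8629 V.
I(R3) = V_A / R3 = 0.8629/8.52 = 0.1013 mA.
(Equivalently: I_total = 0.7941 mA, then current-divider fraction G_k/ΣG = 0.1275.)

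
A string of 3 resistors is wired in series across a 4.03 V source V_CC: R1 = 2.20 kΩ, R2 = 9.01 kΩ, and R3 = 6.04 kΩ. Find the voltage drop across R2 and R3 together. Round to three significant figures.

Total series resistance ΣR = 2.20 + 9.01 + 6.04 = 17.25 kΩ.
R_{R2..R3} = 9.01 + 6.04 = 15.05 kΩ.
By the voltage-divider rule, V = 4.03 × 15.05/17.25 = 3.516 V.

V ≈ 3.52 V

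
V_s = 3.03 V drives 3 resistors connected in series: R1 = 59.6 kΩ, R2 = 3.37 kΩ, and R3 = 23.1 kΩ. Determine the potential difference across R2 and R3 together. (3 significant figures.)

V ≈ 0.932 V

Series total: ΣR = 59.6 + 3.37 + 23.1 = 86.07 kΩ.
R_{R2..R3} = 3.37 + 23.1 = 26.47 kΩ.
Voltage divider: V = V_s · (26.47 / 86.07) = 3.03 × 0.3075 = 0.9318 V.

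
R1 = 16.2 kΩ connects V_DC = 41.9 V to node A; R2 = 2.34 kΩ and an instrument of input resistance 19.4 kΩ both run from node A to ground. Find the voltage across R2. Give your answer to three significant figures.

The load sits in parallel with R2, giving an effective lower resistance R2' = R2·R_L/(R2+R_L) = 2.088 kΩ.
Then V_out = V_DC · R2'/(R1 + R2') = 41.9 × 2.088/18.29 = 4.784 V.

V_out ≈ 4.78 V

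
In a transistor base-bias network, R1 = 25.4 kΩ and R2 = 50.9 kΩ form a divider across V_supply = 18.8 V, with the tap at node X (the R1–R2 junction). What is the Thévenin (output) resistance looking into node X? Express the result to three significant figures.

R_th ≈ 16.9 kΩ

Zeroing V_supply shorts the top of R1 to ground, so R_th = R1 ‖ R2 = 16.94 kΩ.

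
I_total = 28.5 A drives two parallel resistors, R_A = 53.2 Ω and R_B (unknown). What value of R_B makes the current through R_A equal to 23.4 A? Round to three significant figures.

The fraction through R_A equals R_B/(R_A+R_B).
With f = 0.8211, R_B = R_A · f/(1−f) = 53.2 × 4.588 = 244.1 Ω.

R_B ≈ 244 Ω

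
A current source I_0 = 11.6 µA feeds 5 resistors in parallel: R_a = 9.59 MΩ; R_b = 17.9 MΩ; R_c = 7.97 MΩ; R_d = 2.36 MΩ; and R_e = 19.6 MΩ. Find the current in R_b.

I ≈ 0.852 µA

ΣG = 1/9.59 + 1/17.9 + 1/7.97 + 1/2.36 + 1/19.6 = 0.7604.
Current divider: I(R_b) = I_0 · G_k/ΣG = 11.6 × (0.05587/0.7604) = 11.6 × 0.07347 = 0.8523 µA.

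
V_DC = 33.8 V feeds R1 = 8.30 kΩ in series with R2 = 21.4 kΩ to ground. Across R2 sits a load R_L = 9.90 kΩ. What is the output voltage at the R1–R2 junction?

R2 ‖ R_L = (21.4 × 9.90)/(21.4 + 9.90) = 6.769 kΩ.
Voltage divider with the loaded lower leg: V_out = 33.8 × 6.769/(8.30 + 6.769) = 33.8 × 0.4492 = 15.18 V.

V_out ≈ 15.2 V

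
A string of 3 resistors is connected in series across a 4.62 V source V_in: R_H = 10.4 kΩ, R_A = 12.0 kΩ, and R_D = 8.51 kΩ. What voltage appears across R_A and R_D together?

V ≈ 3.07 V

Total series resistance ΣR = 10.4 + 12.0 + 8.51 = 30.91 kΩ.
R_{R_A..R_D} = 12.0 + 8.51 = 20.51 kΩ.
V = V_in · R/ΣR = 4.62 × 0.6635 = 3.066 V.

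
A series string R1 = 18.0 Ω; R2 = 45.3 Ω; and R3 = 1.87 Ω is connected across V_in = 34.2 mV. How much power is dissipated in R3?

ΣR = 65.17 Ω → I = 34.2/65.17 = 0.5248 mA.
P = I²R = 0.2754 × 1.87 = 0.5150 µW.

P ≈ 0.515 µW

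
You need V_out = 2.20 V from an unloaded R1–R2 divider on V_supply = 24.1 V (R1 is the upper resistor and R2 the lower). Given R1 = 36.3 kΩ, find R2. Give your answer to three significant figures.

Required fraction k = V_out/V_supply = 0.09129.
R2 = R1 · 0.09129/(1 − 0.09129) = 3.647 kΩ.

R2 ≈ 3.65 kΩ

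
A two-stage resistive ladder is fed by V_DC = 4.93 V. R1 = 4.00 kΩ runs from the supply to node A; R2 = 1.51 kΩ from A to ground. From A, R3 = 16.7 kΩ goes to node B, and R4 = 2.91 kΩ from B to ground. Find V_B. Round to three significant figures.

Looking into the second stage from A: R3 + R4 = 19.61 kΩ appears in parallel with R2.
Effective lower resistance at A: R2 ‖ 19.61 = 1.402 kΩ.
So V_A = 4.93 × 0.2595 = 1.280 V.
Then the unloaded second divider: V_B = V_A × R4/(R3+R4) = 1.280 × 0.1484 = 0.1899 V.

V_B ≈ 0.190 V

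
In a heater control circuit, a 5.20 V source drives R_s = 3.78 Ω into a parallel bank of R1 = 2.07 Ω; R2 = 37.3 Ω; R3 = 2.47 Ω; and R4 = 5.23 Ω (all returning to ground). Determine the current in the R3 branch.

I ≈ 0.406 A

Parallel bank: R_p = 1/(1/2.07 + 1/37.3 + 1/2.47 + 1/5.23) = 0.9042 Ω.
V_A by voltage divider: V_A = 5.20 × 0.9042/(3.78 + 0.9042) = 1.004 V.
I(R3) = V_A / R3 = 1.004/2.47 = 0.4064 A.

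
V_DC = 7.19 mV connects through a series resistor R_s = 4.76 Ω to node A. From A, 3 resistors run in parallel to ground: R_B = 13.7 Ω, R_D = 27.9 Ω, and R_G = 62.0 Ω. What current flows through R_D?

Combine the parallel branches: R_p = (1/13.7 + 1/27.9 + 1/62.0)⁻¹ = 8.002 Ω.
V_A = 7.19 × 8.002/12.76 = 4.508 mV.
Branch current I = V_A/R_D = 4.508/27.9 = 0.1616 mA.

I ≈ 0.162 mA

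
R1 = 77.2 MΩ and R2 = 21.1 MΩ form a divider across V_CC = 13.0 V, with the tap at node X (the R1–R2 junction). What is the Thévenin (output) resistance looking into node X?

R_th ≈ 16.6 MΩ

Zeroing V_CC shorts the top of R1 to ground, so R_th = R1 ‖ R2 = 16.57 MΩ.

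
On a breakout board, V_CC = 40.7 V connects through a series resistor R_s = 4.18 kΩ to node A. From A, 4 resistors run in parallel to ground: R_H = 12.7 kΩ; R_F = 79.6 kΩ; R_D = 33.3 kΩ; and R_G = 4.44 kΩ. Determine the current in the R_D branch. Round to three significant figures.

I ≈ 0.499 mA

Parallel bank: R_p = 1/(1/12.7 + 1/79.6 + 1/33.3 + 1/4.44) = 2.886 kΩ.
Node voltage V_A = V_CC · R_p/(R_s + R_p) = 40.7 × 0.4084 = 16.62 V.
Branch current I = V_A/R_D = 16.62/33.3 = 0.4991 mA.
(Check via current divider: I_total = 5.760 mA; share G_k/ΣG = 0.08665 → same result.)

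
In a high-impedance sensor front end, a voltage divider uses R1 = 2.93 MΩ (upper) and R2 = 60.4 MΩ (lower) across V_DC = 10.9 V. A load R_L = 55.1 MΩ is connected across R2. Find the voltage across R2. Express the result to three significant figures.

V_out ≈ 9.89 V

R2 ‖ R_L = (60.4 × 55.1)/(60.4 + 55.1) = 28.81 MΩ.
Then V_out = V_DC · R2'/(R1 + R2') = 10.9 × 28.81/31.74 = 9.894 V.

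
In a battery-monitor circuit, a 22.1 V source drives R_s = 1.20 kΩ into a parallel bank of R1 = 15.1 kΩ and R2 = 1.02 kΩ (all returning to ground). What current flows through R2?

I ≈ 9.60 mA

Parallel bank: R_p = 1/(1/15.1 + 1/1.02) = 0.9555 kΩ.
V_A by voltage divider: V_A = 22.1 × 0.9555/(1.20 + 0.9555) = 9.796 V.
Branch current I = V_A/R2 = 9.796/1.02 = 9.604 mA.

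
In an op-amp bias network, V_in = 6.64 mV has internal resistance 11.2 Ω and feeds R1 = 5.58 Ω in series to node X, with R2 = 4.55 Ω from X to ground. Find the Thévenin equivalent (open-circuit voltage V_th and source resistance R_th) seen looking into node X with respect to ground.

R1' = 11.2 + 5.58 = 16.78 Ω (source resistance + R1).
V_th is the unloaded tap voltage: V_in · R2/(R1'+R2) = 6.64 × 0.2133 = 1.416 mV.
With V_in suppressed (replaced by a short), R_th = R1' ‖ R2 = (16.78 × 4.55)/(16.78 + 4.55) = 3.579 Ω.

V_th ≈ 1.42 mV, R_th ≈ 3.58 Ω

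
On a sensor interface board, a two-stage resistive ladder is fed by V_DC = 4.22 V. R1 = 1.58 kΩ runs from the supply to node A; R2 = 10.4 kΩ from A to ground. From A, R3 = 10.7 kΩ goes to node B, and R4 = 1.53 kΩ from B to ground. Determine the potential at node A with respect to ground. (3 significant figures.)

V_A ≈ 3.29 V

Node A sees R2 in parallel with the series input of stage 2, R3 + R4 = 12.23 kΩ.
Effective lower resistance at A: R2 ‖ 12.23 = 5.621 kΩ.
So V_A = 4.22 × 0.7806 = 3.294 V.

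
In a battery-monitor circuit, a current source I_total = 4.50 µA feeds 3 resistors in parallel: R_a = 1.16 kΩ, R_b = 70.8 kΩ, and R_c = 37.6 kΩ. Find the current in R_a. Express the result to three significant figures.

ΣG = 1/1.16 + 1/70.8 + 1/37.6 = 0.9028.
Current divider: I(R_a) = I_total · G_k/ΣG = 4.50 × (0.8621/0.9028) = 4.50 × 0.9549 = 4.297 µA.

I ≈ 4.30 µA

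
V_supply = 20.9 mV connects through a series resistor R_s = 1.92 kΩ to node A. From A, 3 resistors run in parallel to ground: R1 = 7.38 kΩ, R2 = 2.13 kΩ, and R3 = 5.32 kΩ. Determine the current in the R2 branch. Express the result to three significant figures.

Combine the parallel branches: R_p = (1/7.38 + 1/2.13 + 1/5.32)⁻¹ = 1.261 kΩ.
V_A = 20.9 × 1.261/3.181 = 8.286 mV.
I(R2) = V_A / R2 = 8.286/2.13 = 3.890 µA.

I ≈ 3.89 µA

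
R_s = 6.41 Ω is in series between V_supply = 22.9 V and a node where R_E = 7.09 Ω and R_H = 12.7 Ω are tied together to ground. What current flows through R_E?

I ≈ 1.34 A

Equivalent of the parallel group: R_p = 4.550 Ω.
Node voltage V_A = V_supply · R_p/(R_s + R_p) = 22.9 × 0.4151 = 9.507 V.
I(R_E) = V_A / R_E = 9.507/7.09 = 1.341 A.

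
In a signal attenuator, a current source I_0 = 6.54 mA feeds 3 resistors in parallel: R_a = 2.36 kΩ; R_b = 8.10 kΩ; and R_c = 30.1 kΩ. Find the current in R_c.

I ≈ 0.374 mA

Total conductance ΣG = 1/2.36 + 1/8.10 + 1/30.1 = 0.5804 (units of 1/kΩ).
R_c takes the fraction G_k/ΣG = 0.03322/0.5804 = 0.05724, so I = 6.54 × 0.05724 = 0.3743 mA.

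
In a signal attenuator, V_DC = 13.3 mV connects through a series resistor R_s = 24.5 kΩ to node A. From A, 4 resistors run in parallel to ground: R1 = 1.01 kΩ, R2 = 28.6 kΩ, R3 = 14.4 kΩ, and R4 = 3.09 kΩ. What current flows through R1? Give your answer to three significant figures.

I ≈ 0.368 µA

Equivalent of the parallel group: R_p = 0.7052 kΩ.
V_A = 13.3 × 0.7052/25.21 = 0.3721 mV.
I(R1) = V_A / R1 = 0.3721/1.01 = 0.3684 µA.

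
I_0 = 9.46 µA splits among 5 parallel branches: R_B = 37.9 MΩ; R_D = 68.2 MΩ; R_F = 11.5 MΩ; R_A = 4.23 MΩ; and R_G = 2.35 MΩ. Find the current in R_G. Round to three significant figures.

I ≈ 5.10 µA

ΣG = 1/37.9 + 1/68.2 + 1/11.5 + 1/4.23 + 1/2.35 = 0.7899.
Current divider: I(R_G) = I_0 · G_k/ΣG = 9.46 × (0.4255/0.7899) = 9.46 × 0.5387 = 5.096 µA.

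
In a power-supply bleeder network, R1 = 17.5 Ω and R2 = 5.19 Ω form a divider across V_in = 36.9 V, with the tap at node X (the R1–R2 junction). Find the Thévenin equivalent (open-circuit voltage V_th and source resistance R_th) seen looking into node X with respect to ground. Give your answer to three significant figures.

V_th ≈ 8.44 V, R_th ≈ 4.00 Ω

Open-circuit (no load on X): V_th = V_in · R2/(R1 + R2) = 36.9 × 5.19/(17.50 + 5.19) = 8.440 V.
With V_in suppressed (replaced by a short), R_th = R1 ‖ R2 = (17.50 × 5.19)/(17.50 + 5.19) = 4.003 Ω.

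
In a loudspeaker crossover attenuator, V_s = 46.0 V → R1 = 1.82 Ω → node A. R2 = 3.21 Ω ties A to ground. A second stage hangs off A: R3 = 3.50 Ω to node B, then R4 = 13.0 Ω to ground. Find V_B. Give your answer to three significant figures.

The second stage (R3 + R4 = 16.50 Ω) loads node A in parallel with R2.
R2 ‖ (R3+R4) = 2.687 Ω.
So V_A = 46.0 × 0.5962 = 27.43 V.
Stage 2 is unloaded, so V_B = V_A · R4/(R3+R4) = 27.43 × 13.0/16.50 = 21.61 V.

V_B ≈ 21.6 V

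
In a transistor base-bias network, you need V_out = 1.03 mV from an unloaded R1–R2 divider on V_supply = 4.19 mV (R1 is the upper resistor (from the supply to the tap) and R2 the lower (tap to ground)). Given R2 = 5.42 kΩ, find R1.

R1 ≈ 16.6 kΩ

Required fraction k = V_out/V_supply = 0.2458.
Rearranging, R1 = R2·(1−k)/k = 5.42 × 3.068 = 16.63 kΩ.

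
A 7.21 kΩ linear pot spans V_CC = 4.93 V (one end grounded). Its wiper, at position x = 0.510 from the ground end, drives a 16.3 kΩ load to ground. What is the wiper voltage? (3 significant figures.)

V_out ≈ 2.26 V

The pot divides into 3.533 kΩ above the wiper and 3.677 kΩ below.
R_L loads the lower segment: effective lower R = 3.000 kΩ.
Then V_out = V_CC · 3.000/(3.533 + 3.000) = 2.264 V.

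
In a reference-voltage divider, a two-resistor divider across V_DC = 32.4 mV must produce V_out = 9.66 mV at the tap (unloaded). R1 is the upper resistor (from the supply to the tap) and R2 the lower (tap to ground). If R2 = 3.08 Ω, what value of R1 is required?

R1 ≈ 7.25 Ω

V_out/V_DC = R2/(R1+R2) = 0.2981.
Rearranging, R1 = R2·(1−k)/k = 3.08 × 2.354 = 7.250 Ω.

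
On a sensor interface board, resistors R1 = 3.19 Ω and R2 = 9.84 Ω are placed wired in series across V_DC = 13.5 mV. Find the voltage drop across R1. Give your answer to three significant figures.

V ≈ 3.31 mV

Total series resistance ΣR = 3.19 + 9.84 = 13.03 Ω.
V = V_DC · R/ΣR = 13.5 × 0.2448 = 3.305 mV.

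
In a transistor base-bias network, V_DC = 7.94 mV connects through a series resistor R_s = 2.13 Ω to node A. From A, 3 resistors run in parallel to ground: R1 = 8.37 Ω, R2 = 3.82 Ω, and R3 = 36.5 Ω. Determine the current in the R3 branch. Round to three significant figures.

I ≈ 0.116 mA

Equivalent of the parallel group: R_p = 2.447 Ω.
Node voltage V_A = V_DC · R_p/(R_s + R_p) = 7.94 × 0.5346 = 4.245 mV.
I(R3) = V_A / R3 = 4.245/36.5 = 0.1163 mA.
(Equivalently: I_total = 1.735 mA, then current-divider fraction G_k/ΣG = 0.06704.)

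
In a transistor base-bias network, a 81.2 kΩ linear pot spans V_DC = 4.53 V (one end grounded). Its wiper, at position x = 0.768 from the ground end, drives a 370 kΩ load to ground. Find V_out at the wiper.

V_out ≈ 3.35 V

Lower segment x·R_p = 62.36 kΩ; upper segment (1−x)·R_p = 18.84 kΩ.
R_L loads the lower segment: effective lower R = 53.37 kΩ.
Loaded-divider output: V_out = 4.53 × 0.7391 = 3.348 V.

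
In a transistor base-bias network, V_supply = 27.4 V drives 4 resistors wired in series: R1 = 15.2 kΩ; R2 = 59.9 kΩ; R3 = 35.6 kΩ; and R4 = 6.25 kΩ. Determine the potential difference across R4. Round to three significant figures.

V ≈ 1.46 V

ΣR = 15.2 + 59.9 + 35.6 + 6.25 = 117.0 kΩ.
Voltage divider: V = V_supply · (6.250 / 117.0) = 27.4 × 0.05344 = 1.464 V.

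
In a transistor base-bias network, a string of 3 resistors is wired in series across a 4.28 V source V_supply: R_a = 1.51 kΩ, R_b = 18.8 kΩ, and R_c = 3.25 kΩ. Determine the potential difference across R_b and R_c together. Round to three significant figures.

V ≈ 4.01 V

ΣR = 1.51 + 18.8 + 3.25 = 23.56 kΩ.
R_{R_b..R_c} = 18.8 + 3.25 = 22.05 kΩ.
By the voltage-divider rule, V = 4.28 × 22.05/23.56 = 4.006 V.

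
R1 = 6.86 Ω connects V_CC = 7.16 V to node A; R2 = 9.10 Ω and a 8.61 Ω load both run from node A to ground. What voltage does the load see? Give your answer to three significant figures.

V_out ≈ 2.81 V

First combine the lower leg with the load: R2 ‖ R_L = 4.424 Ω.
Voltage divider with the loaded lower leg: V_out = 7.16 × 4.424/(6.86 + 4.424) = 7.16 × 0.3921 = 2.807 V.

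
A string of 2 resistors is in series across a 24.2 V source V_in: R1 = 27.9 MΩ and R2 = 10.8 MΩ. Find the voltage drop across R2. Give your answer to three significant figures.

ΣR = 27.9 + 10.8 = 38.70 MΩ.
V = V_in · R/ΣR = 24.2 × 0.2791 = 6.753 V.

V ≈ 6.75 V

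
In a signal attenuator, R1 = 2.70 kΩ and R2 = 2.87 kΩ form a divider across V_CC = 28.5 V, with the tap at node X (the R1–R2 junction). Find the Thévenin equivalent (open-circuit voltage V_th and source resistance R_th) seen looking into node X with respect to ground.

V_th is the unloaded tap voltage: V_CC · R2/(R1+R2) = 28.5 × 0.5153 = 14.68 V.
With V_CC suppressed (replaced by a short), R_th = R1 ‖ R2 = (2.700 × 2.87)/(2.700 + 2.87) = 1.391 kΩ.

V_th ≈ 14.7 V, R_th ≈ 1.39 kΩ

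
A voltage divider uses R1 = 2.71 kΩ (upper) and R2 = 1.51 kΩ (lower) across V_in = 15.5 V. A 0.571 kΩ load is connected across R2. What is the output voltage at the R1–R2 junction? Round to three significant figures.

V_out ≈ 2.06 V

R2 ‖ R_L = (1.51 × 0.571)/(1.51 + 0.571) = 0.4143 kΩ.
Voltage divider with the loaded lower leg: V_out = 15.5 × 0.4143/(2.71 + 0.4143) = 15.5 × 0.1326 = 2.055 V.
(Unloaded it would be 5.55 V; the load pulls it down.)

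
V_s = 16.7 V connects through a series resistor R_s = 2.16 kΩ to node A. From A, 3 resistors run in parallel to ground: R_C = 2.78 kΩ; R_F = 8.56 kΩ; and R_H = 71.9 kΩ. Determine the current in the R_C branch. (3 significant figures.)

Parallel bank: R_p = 1/(1/2.78 + 1/8.56 + 1/71.9) = 2.039 kΩ.
V_A by voltage divider: V_A = 16.7 × 2.039/(2.16 + 2.039) = 8.109 V.
Branch current I = V_A/R_C = 8.109/2.78 = 2.917 mA.

I ≈ 2.92 mA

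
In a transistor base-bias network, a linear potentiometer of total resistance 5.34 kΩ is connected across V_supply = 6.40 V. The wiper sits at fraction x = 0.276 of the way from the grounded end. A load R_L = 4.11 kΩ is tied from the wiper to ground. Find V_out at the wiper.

Split the track: R_lower = x·R_p = 1.474 kΩ, R_upper = (1−x)·R_p = 3.866 kΩ.
(x·R_p) ‖ R_L = 1.085 kΩ.
Then V_out = V_supply · 1.085/(3.866 + 1.085) = 1.402 V.
(Unloaded: V_out = x·V_supply = 1.77 V.)

V_out ≈ 1.40 V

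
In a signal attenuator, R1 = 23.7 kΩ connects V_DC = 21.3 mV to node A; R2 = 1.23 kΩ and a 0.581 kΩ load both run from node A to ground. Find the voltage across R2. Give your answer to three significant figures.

The load sits in parallel with R2, giving an effective lower resistance R2' = R2·R_L/(R2+R_L) = 0.3946 kΩ.
Then V_out = V_DC · R2'/(R1 + R2') = 21.3 × 0.3946/24.09 = 0.3488 mV.

V_out ≈ 0.349 mV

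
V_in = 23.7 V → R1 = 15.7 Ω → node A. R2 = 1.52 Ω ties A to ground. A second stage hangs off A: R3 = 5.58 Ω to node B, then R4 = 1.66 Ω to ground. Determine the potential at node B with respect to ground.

V_B ≈ 0.403 V

Looking into the second stage from A: R3 + R4 = 7.240 Ω appears in parallel with R2.
Effective lower resistance at A: R2 ‖ 7.240 = 1.256 Ω.
First divider: V_A = V_in · 1.256/(15.7 + 1.256) = 1.756 V.
Then the unloaded second divider: V_B = V_A × R4/(R3+R4) = 1.756 × 0.2293 = 0.4026 V.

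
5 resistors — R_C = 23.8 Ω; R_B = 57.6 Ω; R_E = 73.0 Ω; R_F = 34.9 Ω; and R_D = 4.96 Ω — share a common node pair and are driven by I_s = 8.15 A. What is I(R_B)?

I ≈ 0.466 A

ΣG = 1/23.8 + 1/57.6 + 1/73.0 + 1/34.9 + 1/4.96 = 0.3033.
Current divider: I(R_B) = I_s · G_k/ΣG = 8.15 × (0.01736/0.3033) = 8.15 × 0.05723 = 0.4664 A.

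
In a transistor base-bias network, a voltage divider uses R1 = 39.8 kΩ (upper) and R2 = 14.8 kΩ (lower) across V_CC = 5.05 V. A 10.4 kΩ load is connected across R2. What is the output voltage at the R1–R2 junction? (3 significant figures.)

First combine the lower leg with the load: R2 ‖ R_L = 6.108 kΩ.
Now apply the divider: V_out = 5.05 × 0.1330 = 0.6719 V.
(Unloaded it would be 1.37 V; the load pulls it down.)

V_out ≈ 0.672 V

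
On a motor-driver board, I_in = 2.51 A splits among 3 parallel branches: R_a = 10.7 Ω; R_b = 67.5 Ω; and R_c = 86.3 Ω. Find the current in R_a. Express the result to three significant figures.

ΣG = 1/10.7 + 1/67.5 + 1/86.3 = 0.1199.
Current divider: I(R_a) = I_in · G_k/ΣG = 2.51 × (0.09346/0.1199) = 2.51 × 0.7797 = 1.957 A.

I ≈ 1.96 A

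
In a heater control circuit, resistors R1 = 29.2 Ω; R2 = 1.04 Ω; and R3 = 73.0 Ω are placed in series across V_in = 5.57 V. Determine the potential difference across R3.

Series total: ΣR = 29.2 + 1.04 + 73.0 = 103.2 Ω.
V = V_in · R/ΣR = 5.57 × 0.7071 = 3.938 V.

V ≈ 3.94 V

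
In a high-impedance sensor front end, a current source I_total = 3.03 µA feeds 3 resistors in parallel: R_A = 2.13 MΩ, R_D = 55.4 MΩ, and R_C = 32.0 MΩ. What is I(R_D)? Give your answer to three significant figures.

Total conductance ΣG = 1/2.13 + 1/55.4 + 1/32.0 = 0.5188 (units of 1/MΩ).
Current divider: I(R_D) = I_total · G_k/ΣG = 3.03 × (0.01805/0.5188) = 3.03 × 0.03479 = 0.1054 µA.

I ≈ 0.105 µA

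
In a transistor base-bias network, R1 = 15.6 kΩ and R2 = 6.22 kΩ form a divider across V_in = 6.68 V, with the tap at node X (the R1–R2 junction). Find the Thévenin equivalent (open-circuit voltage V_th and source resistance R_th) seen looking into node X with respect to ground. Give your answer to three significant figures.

V_th ≈ 1.90 V, R_th ≈ 4.45 kΩ

Open-circuit (no load on X): V_th = V_in · R2/(R1 + R2) = 6.68 × 6.22/(15.60 + 6.22) = 1.904 V.
With V_in suppressed (replaced by a short), R_th = R1 ‖ R2 = (15.60 × 6.22)/(15.60 + 6.22) = 4.447 kΩ.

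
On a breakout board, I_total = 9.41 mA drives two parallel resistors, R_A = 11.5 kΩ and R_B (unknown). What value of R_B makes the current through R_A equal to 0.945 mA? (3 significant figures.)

R_B ≈ 1.28 kΩ

Two-branch current divider: I_A = I_total · R_B/(R_A + R_B).
With f = 0.1004, R_B = R_A · f/(1−f) = 11.5 × 0.1116 = 1.284 kΩ.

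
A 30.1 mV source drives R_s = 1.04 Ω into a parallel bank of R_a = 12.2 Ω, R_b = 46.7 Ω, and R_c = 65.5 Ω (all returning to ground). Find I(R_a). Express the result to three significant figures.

Parallel bank: R_p = 1/(1/12.2 + 1/46.7 + 1/65.5) = 8.428 Ω.
Node voltage V_A = V_in · R_p/(R_s + R_p) = 30.1 × 0.8902 = 26.79 mV.
Branch current I = V_A/R_a = 26.79/12.2 = 2.196 mA.
(Equivalently: I_total = 3.179 mA, then current-divider fraction G_k/ΣG = 0.6908.)

I ≈ 2.20 mA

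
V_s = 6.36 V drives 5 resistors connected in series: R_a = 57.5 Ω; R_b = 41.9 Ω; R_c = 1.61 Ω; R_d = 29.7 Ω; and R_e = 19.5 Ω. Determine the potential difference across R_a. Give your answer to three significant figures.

V ≈ 2.43 V

ΣR = 57.5 + 41.9 + 1.61 + 29.7 + 19.5 = 150.2 Ω.
By the voltage-divider rule, V = 6.36 × 57.50/150.2 = 2.435 V.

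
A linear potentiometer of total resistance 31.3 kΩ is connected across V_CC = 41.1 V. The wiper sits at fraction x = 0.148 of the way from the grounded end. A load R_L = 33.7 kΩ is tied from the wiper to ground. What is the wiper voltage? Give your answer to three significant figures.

The pot divides into 26.67 kΩ above the wiper and 4.632 kΩ below.
(x·R_p) ‖ R_L = 4.073 kΩ.
Then V_out = V_CC · 4.073/(26.67 + 4.073) = 5.445 V.
(Unloaded: V_out = x·V_CC = 6.08 V.)

V_out ≈ 5.45 V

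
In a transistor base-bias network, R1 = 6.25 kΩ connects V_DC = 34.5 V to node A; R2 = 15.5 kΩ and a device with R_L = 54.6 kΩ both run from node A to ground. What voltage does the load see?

V_out ≈ 22.7 V

R2 ‖ R_L = (15.5 × 54.6)/(15.5 + 54.6) = 12.07 kΩ.
Then V_out = V_DC · R2'/(R1 + R2') = 34.5 × 12.07/18.32 = 22.73 V.
(Unloaded it would be 24.6 V; the load pulls it down.)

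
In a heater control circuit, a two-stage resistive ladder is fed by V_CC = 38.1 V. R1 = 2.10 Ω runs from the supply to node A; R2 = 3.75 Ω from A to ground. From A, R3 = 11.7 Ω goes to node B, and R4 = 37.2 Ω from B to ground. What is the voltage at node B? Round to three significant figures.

Looking into the second stage from A: R3 + R4 = 48.90 Ω appears in parallel with R2.
R2 ‖ (R3+R4) = 3.483 Ω.
V_A = 38.1 × 3.483/(2.10 + 3.483) = 23.77 V.
Then the unloaded second divider: V_B = V_A × R4/(R3+R4) = 23.77 × 0.7607 = 18.08 V.

V_B ≈ 18.1 V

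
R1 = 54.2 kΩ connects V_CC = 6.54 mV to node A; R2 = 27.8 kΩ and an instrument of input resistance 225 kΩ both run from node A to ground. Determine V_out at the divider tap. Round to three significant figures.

The load sits in parallel with R2, giving an effective lower resistance R2' = R2·R_L/(R2+R_L) = 24.74 kΩ.
Voltage divider with the loaded lower leg: V_out = 6.54 × 24.74/(54.2 + 24.74) = 6.54 × 0.3134 = 2.050 mV.

V_out ≈ 2.05 mV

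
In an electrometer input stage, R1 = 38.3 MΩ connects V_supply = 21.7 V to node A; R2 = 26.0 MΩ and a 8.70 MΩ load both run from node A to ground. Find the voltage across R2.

R2 ‖ R_L = (26.0 × 8.70)/(26.0 + 8.70) = 6.519 MΩ.
Voltage divider with the loaded lower leg: V_out = 21.7 × 6.519/(38.3 + 6.519) = 21.7 × 0.1454 = 3.156 V.
(Unloaded it would be 8.77 V; the load pulls it down.)

V_out ≈ 3.16 V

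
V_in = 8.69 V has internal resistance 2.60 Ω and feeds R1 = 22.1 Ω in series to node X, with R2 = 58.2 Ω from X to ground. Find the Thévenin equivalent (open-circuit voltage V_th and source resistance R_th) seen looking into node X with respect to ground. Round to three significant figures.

V_th ≈ 6.10 V, R_th ≈ 17.3 Ω

R1' = 2.60 + 22.1 = 24.70 Ω (source resistance + R1).
With X open, the divider is unloaded: V_th = 8.69 × 58.2/82.90 = 6.101 V.
With V_in suppressed (replaced by a short), R_th = R1' ‖ R2 = (24.70 × 58.2)/(24.70 + 58.2) = 17.34 Ω.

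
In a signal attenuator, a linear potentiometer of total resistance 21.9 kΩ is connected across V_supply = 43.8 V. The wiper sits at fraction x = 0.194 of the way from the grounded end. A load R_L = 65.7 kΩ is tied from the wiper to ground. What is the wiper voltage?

V_out ≈ 8.08 V

Split the track: R_lower = x·R_p = 4.249 kΩ, R_upper = (1−x)·R_p = 17.65 kΩ.
(x·R_p) ‖ R_L = 3.991 kΩ.
Loaded-divider output: V_out = 43.8 × 0.1844 = 8.076 V.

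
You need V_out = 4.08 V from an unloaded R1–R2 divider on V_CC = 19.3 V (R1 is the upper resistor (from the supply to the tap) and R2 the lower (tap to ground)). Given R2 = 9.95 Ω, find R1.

Required fraction k = V_out/V_CC = 0.2114.
R1 = R2·(1/k − 1) = 9.95 × 3.730 = 37.12 Ω.

R1 ≈ 37.1 Ω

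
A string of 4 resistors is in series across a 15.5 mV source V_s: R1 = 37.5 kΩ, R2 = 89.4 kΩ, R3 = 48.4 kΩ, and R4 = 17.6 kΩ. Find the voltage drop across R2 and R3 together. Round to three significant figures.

V ≈ 11.1 mV

ΣR = 37.5 + 89.4 + 48.4 + 17.6 = 192.9 kΩ.
R_{R2..R3} = 89.4 + 48.4 = 137.8 kΩ.
Voltage divider: V = V_s · (137.8 / 192.9) = 15.5 × 0.7144 = 11.07 mV.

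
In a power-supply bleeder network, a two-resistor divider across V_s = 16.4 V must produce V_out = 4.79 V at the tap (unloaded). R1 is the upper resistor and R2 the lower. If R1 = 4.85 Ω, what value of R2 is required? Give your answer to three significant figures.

The divider ratio is R2/(R1+R2) = 4.79/16.4 = 0.2921.
Rearranging, R2 = R1·k/(1−k) = 4.85 × 0.4126 = 2.001 Ω.

R2 ≈ 2.00 Ω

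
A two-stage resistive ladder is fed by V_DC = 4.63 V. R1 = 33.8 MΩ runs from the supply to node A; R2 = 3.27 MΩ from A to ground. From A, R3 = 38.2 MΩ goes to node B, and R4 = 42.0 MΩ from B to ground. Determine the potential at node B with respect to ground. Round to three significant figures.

V_B ≈ 0.206 V

Looking into the second stage from A: R3 + R4 = 80.20 MΩ appears in parallel with R2.
Effective lower resistance at A: R2 ‖ 80.20 = 3.142 MΩ.
First divider: V_A = V_DC · 3.142/(33.8 + 3.142) = 0.3938 V.
V_B = V_A × 0.5237 = 0.2062 V.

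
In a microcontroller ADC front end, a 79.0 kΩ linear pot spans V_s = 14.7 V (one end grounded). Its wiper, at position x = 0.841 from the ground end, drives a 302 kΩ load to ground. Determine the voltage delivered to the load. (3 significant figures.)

V_out ≈ 11.9 V

Lower segment x·R_p = 66.44 kΩ; upper segment (1−x)·R_p = 12.56 kΩ.
Lower segment in parallel with the load: 66.44 ‖ 302 = 54.46 kΩ.
Loaded-divider output: V_out = 14.7 × 0.8126 = 11.94 V.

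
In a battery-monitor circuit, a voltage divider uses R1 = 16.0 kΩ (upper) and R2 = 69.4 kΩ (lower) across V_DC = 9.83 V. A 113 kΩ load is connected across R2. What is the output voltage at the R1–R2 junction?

The load sits in parallel with R2, giving an effective lower resistance R2' = R2·R_L/(R2+R_L) = 42.99 kΩ.
Voltage divider with the loaded lower leg: V_out = 9.83 × 42.99/(16.0 + 42.99) = 9.83 × 0.7288 = 7.164 V.

V_out ≈ 7.16 V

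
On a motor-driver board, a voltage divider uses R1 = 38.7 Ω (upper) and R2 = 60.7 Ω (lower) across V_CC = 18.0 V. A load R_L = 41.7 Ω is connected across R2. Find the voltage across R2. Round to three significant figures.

The load sits in parallel with R2, giving an effective lower resistance R2' = R2·R_L/(R2+R_L) = 24.72 Ω.
Voltage divider with the loaded lower leg: V_out = 18.0 × 24.72/(38.7 + 24.72) = 18.0 × 0.3898 = 7.016 V.
(Unloaded it would be 11.0 V; the load pulls it down.)

V_out ≈ 7.02 V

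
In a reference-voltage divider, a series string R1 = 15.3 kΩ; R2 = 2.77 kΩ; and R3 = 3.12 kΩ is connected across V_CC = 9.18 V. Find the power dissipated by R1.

The common current is I = 9.18/21.19 = 0.4332 mA.
V(R1) = I·R = 6.628 V; P = V·I = 6.628 × 0.4332 = 2.872 mW.

P ≈ 2.87 mW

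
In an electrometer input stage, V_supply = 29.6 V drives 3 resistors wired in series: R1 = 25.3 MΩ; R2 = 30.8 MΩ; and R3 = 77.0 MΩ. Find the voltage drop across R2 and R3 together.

ΣR = 25.3 + 30.8 + 77.0 = 133.1 MΩ.
R_{R2..R3} = 30.8 + 77.0 = 107.8 MΩ.
V = V_supply · R/ΣR = 29.6 × 0.8099 = 23.97 V.

V ≈ 24.0 V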